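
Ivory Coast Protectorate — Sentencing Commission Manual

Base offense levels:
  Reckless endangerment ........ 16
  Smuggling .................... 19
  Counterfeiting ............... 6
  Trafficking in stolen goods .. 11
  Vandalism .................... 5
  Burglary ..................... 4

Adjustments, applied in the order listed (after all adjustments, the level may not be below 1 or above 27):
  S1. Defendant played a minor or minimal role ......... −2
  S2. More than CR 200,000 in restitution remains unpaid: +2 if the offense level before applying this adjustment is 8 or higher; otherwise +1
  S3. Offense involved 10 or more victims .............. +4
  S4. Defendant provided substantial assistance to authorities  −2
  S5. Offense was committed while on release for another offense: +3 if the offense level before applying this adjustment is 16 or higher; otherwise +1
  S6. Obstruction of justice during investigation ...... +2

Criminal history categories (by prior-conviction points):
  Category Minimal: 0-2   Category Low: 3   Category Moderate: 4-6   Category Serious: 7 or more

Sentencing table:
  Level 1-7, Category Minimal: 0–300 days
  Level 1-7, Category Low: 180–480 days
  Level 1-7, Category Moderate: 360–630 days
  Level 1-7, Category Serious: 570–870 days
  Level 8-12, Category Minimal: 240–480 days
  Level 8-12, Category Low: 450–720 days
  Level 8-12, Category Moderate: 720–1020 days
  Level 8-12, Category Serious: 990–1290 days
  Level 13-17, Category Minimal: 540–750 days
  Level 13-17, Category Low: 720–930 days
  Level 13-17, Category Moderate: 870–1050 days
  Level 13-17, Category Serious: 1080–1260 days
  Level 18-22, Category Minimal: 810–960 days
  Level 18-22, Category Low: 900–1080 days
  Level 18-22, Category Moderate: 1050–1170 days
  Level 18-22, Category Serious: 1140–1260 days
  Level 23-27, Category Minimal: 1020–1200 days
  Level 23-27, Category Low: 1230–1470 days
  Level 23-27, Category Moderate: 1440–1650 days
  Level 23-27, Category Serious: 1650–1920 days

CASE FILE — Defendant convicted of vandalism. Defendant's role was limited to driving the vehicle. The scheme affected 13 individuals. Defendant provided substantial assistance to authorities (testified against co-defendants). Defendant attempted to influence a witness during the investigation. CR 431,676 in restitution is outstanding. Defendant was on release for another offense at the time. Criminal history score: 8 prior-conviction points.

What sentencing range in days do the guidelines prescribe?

Base offense level for vandalism: 5.
S1 applies: 5 − 2 = 3.
S2 applies (level before this adjustment is 3 < 8, so +1): 3 + 1 = 4.
S3 applies: 4 + 4 = 8.
S4 applies: 8 − 2 = 6.
S5 applies (level before this adjustment is 6 < 16, so +1): 6 + 1 = 7.
S6 applies: 7 + 2 = 9.
Final offense level: 9.
Criminal history: 8 prior points → Category Serious (7+).
Level 9 falls in the 8-12 band.
Grid: Level 8-12 × Category Serious = 990-1290 days.

990-1290 days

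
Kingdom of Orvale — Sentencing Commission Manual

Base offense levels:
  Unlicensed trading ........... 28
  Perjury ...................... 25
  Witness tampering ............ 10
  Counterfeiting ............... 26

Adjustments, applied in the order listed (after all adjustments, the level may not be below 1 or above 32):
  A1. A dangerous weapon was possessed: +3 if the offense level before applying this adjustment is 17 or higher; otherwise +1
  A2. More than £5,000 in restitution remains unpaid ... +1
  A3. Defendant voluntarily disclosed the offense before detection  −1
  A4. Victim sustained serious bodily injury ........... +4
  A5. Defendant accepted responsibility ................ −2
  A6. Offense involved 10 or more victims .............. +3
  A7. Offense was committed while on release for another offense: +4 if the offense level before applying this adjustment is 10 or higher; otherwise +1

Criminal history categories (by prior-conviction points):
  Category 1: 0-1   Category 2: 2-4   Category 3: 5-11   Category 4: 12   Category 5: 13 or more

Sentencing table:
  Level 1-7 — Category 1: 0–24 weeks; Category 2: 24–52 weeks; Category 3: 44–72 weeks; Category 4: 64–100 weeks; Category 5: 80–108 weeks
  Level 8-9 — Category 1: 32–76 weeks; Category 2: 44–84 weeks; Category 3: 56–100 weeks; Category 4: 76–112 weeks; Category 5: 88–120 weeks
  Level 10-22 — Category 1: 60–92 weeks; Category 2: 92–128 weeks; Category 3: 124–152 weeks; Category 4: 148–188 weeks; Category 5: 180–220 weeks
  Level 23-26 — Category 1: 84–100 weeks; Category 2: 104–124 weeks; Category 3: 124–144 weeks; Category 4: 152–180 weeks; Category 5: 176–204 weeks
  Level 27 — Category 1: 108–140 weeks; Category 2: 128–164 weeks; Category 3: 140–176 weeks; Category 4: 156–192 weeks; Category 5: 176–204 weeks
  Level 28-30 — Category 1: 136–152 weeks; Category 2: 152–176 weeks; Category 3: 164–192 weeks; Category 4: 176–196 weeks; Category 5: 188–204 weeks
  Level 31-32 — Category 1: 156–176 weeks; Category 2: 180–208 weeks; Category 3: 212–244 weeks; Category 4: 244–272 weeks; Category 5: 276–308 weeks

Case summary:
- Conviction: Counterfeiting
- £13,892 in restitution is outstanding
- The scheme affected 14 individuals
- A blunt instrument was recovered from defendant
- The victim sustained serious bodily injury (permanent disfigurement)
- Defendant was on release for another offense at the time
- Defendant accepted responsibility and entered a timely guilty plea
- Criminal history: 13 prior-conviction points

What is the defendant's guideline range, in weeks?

276-308 weeks

Base offense level for counterfeiting: 26.
A1 applies (level before this adjustment is 26 ≥ 17, so +3): 26 + 3 = 29.
A2 applies: 29 + 1 = 30.
A4 applies: 30 + 4 = 34.
A5 applies: 34 − 2 = 32.
A6 applies: 32 + 3 = 35.
A7 applies (level before this adjustment is 35 ≥ 10, so +4): 35 + 4 = 39.
Level 39 exceeds the maximum of 32; capped at 32.
Final offense level: 32.
Criminal history: 13 prior points → Category 5 (13+).
Level 32 falls in the 31-32 band.
Grid: Level 31-32 × Category 5 = 276-308 weeks.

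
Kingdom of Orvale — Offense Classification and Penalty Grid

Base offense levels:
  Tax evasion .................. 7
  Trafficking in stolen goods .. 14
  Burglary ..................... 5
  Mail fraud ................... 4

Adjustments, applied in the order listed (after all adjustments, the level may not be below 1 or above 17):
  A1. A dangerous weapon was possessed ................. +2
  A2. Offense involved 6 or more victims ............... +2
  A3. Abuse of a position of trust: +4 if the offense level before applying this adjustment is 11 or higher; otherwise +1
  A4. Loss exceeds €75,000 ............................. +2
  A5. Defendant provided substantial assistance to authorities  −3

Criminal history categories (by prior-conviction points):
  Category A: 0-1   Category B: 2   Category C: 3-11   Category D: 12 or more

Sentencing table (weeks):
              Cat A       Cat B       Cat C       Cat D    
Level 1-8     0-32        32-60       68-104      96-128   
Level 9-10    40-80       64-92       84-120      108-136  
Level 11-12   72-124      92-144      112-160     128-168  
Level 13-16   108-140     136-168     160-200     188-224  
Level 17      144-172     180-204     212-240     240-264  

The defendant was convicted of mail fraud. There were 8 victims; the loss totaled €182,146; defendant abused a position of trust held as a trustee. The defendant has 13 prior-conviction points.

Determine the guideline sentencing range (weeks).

108-136 weeks

Base offense level for mail fraud: 4.
A2 applies: 4 + 2 = 6.
A3 applies (level before this adjustment is 6 < 11, so +1): 6 + 1 = 7.
A4 applies: 7 + 2 = 9.
A5 does not apply.
Final offense level: 9.
Criminal history: 13 prior points → Category D (12+).
Level 9 falls in the 9-10 band.
Grid: Level 9-10 × Category D = 108-136 weeks.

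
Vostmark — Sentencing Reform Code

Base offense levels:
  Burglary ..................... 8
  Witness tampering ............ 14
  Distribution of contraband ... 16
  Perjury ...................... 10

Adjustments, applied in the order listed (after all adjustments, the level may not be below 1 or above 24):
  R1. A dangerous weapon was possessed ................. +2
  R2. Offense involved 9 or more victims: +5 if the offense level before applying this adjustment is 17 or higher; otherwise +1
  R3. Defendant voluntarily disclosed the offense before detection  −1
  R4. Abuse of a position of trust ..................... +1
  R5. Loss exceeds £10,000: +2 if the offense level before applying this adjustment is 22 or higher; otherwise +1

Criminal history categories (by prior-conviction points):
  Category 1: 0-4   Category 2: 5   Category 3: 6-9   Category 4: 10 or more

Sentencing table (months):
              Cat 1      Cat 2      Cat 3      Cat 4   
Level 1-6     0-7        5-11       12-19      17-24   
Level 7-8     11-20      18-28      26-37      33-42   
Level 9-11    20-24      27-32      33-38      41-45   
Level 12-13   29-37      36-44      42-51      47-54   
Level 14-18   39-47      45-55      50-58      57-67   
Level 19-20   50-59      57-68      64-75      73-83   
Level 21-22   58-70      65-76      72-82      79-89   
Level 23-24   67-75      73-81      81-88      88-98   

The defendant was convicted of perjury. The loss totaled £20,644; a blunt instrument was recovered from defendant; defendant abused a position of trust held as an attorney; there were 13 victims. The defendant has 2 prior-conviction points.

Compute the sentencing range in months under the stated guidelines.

39-47 months

Base offense level for perjury: 10.
R1 applies: 10 + 2 = 12.
R2 applies (level before this adjustment is 12 < 17, so +1): 12 + 1 = 13.
R4 applies: 13 + 1 = 14.
R5 applies (level before this adjustment is 14 < 22, so +1): 14 + 1 = 15.
Final offense level: 15.
Criminal history: 2 prior points → Category 1 (0-4).
Level 15 falls in the 14-18 band.
Grid: Level 14-18 × Category 1 = 39-47 months.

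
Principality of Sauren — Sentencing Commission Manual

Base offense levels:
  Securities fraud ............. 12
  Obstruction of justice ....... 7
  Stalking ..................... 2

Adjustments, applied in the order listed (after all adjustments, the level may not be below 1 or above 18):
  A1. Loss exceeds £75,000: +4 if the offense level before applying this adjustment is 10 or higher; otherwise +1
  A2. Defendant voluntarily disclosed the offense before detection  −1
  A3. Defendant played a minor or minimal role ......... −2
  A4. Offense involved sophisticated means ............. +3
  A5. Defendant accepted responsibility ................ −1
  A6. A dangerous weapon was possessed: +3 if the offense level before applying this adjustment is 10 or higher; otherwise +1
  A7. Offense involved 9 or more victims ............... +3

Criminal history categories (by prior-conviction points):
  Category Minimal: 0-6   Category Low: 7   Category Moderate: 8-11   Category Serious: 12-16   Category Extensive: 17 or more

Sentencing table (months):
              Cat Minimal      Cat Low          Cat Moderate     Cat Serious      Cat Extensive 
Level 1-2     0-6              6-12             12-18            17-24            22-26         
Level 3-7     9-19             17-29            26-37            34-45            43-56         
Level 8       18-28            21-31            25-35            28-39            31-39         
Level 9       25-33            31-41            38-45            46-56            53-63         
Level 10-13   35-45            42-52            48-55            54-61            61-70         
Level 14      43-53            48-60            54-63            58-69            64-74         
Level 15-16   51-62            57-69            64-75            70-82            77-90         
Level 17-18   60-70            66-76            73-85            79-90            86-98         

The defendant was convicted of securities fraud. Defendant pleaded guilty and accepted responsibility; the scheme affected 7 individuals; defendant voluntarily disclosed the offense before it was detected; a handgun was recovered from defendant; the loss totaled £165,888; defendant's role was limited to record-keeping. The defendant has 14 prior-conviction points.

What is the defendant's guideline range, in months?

Base offense level for securities fraud: 12.
A1 applies (level before this adjustment is 12 ≥ 10, so +4): 12 + 4 = 16.
A2 applies: 16 − 1 = 15.
A3 applies: 15 − 2 = 13.
A5 applies: 13 − 1 = 12.
A6 applies (level before this adjustment is 12 ≥ 10, so +3): 12 + 3 = 15.
Final offense level: 15.
Criminal history: 14 prior points → Category Serious (12-16).
Level 15 falls in the 15-16 band.
Grid: Level 15-16 × Category Serious = 70-82 months.

70-82 months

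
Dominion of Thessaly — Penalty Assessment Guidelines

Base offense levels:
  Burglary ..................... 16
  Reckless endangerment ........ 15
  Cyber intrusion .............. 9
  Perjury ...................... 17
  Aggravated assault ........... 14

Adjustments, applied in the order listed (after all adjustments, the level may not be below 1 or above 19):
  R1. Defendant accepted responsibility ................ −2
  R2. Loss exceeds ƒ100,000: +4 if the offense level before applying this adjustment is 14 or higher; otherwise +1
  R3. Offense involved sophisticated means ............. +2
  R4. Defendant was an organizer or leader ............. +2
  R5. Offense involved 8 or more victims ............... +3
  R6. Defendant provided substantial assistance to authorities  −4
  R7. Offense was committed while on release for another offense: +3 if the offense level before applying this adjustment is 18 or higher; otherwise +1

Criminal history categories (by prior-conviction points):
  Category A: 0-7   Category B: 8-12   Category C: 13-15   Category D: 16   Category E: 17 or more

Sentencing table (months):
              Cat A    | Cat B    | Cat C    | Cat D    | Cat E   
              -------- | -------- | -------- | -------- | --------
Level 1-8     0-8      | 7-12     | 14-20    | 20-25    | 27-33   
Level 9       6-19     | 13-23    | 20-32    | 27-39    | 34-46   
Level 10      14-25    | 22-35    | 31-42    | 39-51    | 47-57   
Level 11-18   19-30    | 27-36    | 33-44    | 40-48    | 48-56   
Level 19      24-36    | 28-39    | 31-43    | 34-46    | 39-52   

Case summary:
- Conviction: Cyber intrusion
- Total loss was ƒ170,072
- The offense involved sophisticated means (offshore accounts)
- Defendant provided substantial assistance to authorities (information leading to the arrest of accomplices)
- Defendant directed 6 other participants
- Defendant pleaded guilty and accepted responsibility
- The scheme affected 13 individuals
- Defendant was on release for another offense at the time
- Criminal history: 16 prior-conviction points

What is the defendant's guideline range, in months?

Base offense level for cyber intrusion: 9.
R1 applies: 9 − 2 = 7.
R2 applies (level before this adjustment is 7 < 14, so +1): 7 + 1 = 8.
R3 applies: 8 + 2 = 10.
R4 applies: 10 + 2 = 12.
R5 applies: 12 + 3 = 15.
R6 applies: 15 − 4 = 11.
R7 applies (level before this adjustment is 11 < 18, so +1): 11 + 1 = 12.
Final offense level: 12.
Criminal history: 16 prior points → Category D (16).
Level 12 falls in the 11-18 band.
Grid: Level 11-18 × Category D = 40-48 months.

40-48 months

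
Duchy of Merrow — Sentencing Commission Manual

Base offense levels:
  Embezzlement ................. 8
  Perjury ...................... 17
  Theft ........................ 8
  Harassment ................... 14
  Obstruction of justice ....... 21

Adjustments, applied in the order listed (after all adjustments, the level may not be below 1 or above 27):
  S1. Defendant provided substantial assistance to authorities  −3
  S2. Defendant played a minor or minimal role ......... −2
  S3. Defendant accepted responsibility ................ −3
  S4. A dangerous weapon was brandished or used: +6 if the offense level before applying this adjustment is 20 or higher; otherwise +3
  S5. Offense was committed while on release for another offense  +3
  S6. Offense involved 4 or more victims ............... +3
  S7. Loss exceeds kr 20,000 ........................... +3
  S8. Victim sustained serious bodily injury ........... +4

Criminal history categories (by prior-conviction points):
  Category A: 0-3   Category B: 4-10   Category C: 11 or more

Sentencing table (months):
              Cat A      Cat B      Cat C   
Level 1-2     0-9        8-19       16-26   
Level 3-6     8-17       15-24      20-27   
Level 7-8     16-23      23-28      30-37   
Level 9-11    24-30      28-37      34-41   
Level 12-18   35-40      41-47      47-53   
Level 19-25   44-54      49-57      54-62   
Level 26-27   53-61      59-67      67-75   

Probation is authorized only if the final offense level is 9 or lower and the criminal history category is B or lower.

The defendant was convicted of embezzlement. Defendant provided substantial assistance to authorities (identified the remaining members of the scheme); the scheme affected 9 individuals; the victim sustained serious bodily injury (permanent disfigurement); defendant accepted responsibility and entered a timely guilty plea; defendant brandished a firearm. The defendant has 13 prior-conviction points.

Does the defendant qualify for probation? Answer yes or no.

No

Base offense level for embezzlement: 8.
S1 applies: 8 − 3 = 5.
S3 applies: 5 − 3 = 2.
S4 applies (level before this adjustment is 2 < 20, so +3): 2 + 3 = 5.
S6 applies: 5 + 3 = 8.
S8 applies: 8 + 4 = 12.
Final offense level: 12.
Criminal history: 13 prior points → Category C (11+).
Level 12 falls in the 12-18 band.
Grid: Level 12-18 × Category C = 47-53 months.
Probation check: level 12 > 9 and category C > B → not eligible.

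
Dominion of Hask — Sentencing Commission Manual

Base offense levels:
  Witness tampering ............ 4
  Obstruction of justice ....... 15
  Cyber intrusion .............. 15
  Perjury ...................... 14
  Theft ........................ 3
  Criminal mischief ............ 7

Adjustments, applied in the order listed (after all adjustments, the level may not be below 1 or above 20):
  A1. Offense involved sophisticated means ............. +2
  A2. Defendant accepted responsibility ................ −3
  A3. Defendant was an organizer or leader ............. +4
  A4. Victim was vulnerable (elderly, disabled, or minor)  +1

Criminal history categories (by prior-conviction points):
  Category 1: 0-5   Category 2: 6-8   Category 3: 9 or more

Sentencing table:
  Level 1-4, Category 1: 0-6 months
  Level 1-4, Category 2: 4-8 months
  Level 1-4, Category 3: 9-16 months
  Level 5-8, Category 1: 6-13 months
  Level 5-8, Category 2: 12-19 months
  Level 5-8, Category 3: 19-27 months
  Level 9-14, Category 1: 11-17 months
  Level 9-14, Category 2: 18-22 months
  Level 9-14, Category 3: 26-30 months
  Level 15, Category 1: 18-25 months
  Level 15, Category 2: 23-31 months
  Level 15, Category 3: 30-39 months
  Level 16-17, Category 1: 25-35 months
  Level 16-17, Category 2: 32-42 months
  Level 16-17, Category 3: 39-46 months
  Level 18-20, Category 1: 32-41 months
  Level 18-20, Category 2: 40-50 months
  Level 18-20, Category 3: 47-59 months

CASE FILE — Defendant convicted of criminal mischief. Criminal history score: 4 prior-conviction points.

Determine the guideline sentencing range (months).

6-13 months

Base offense level for criminal mischief: 7.
Final offense level: 7.
Criminal history: 4 prior points → Category 1 (0-5).
Level 7 falls in the 5-8 band.
Grid: Level 5-8 × Category 1 = 6-13 months.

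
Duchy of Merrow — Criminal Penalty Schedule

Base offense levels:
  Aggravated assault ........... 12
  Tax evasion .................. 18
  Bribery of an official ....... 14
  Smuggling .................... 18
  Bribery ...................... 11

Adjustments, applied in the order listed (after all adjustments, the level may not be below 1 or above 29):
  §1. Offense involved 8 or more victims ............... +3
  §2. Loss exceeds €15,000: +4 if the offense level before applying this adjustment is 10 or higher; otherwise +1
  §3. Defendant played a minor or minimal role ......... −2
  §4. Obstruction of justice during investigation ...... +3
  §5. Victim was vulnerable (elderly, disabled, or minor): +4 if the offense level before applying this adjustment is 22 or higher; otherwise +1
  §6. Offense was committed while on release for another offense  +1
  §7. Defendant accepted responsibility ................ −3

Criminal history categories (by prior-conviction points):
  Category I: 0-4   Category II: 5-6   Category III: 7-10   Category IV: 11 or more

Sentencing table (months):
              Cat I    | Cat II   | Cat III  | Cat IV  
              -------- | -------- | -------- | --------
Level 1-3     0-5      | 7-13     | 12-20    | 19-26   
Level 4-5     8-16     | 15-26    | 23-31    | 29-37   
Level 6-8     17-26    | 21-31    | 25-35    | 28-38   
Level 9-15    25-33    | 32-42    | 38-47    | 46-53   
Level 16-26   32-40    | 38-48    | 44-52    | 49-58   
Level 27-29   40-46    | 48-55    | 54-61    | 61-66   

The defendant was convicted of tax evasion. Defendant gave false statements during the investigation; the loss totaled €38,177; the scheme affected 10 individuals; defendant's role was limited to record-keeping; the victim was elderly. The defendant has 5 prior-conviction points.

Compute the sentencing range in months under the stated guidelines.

48-55 months

Base offense level for tax evasion: 18.
§1 applies: 18 + 3 = 21.
§2 applies (level before this adjustment is 21 ≥ 10, so +4): 21 + 4 = 25.
§3 applies: 25 − 2 = 23.
§4 applies: 23 + 3 = 26.
§5 applies (level before this adjustment is 26 ≥ 22, so +4): 26 + 4 = 30.
§6 does not apply.
§7 does not apply.
Level 30 exceeds the maximum of 29; capped at 29.
Final offense level: 29.
Criminal history: 5 prior points → Category II (5-6).
Level 29 falls in the 27-29 band.
Grid: Level 27-29 × Category II = 48-55 months.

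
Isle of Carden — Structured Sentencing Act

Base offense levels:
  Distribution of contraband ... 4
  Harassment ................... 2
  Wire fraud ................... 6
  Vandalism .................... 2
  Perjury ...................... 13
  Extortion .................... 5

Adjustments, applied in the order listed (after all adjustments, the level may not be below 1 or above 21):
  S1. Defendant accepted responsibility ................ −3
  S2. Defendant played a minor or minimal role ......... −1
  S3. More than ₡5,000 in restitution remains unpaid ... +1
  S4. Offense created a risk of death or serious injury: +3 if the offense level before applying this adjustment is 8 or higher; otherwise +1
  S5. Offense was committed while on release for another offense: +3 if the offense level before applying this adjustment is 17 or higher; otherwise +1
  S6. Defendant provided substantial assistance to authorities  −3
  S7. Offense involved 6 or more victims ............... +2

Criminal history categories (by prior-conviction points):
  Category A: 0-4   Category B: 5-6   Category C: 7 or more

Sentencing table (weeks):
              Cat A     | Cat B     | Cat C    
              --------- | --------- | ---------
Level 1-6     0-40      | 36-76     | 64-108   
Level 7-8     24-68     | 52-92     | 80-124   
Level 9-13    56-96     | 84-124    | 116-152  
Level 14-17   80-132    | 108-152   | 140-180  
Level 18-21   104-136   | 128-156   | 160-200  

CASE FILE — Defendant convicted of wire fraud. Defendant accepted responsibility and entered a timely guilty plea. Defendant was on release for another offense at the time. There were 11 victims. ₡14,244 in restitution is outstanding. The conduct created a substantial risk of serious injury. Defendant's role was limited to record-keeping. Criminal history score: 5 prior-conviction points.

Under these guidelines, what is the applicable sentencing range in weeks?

52-92 weeks

Base offense level for wire fraud: 6.
S1 applies: 6 − 3 = 3.
S2 applies: 3 − 1 = 2.
S3 applies: 2 + 1 = 3.
S4 applies (level before this adjustment is 3 < 8, so +1): 3 + 1 = 4.
S5 applies (level before this adjustment is 4 < 17, so +1): 4 + 1 = 5.
S6 does not apply.
S7 applies: 5 + 2 = 7.
Final offense level: 7.
Criminal history: 5 prior points → Category B (5-6).
Level 7 falls in the 7-8 band.
Grid: Level 7-8 × Category B = 52-92 weeks.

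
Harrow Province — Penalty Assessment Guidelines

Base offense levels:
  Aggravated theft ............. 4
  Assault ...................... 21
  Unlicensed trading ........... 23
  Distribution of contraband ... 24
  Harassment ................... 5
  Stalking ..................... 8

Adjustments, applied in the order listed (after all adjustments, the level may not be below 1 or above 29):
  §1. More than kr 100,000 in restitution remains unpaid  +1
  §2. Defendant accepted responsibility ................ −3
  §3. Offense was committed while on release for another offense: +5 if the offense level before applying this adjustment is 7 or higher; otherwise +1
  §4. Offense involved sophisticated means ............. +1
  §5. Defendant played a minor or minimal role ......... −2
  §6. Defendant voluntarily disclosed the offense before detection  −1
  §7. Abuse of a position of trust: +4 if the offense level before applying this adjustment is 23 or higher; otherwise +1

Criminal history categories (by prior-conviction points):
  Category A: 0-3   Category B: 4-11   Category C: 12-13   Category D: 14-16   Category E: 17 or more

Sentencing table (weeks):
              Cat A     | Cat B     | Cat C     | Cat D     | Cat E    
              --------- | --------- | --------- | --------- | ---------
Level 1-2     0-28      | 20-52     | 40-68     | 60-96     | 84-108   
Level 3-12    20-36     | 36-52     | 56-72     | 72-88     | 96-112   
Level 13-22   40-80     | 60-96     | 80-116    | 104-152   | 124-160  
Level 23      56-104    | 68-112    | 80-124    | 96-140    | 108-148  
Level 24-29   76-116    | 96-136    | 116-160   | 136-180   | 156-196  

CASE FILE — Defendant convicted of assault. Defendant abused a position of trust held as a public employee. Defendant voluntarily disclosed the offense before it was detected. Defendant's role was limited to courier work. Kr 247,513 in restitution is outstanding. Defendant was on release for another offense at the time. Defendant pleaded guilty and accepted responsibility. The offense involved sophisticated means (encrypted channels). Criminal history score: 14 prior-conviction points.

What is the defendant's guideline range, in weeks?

Base offense level for assault: 21.
§1 applies: 21 + 1 = 22.
§2 applies: 22 − 3 = 19.
§3 applies (level before this adjustment is 19 ≥ 7, so +5): 19 + 5 = 24.
§4 applies: 24 + 1 = 25.
§5 applies: 25 − 2 = 23.
§6 applies: 23 − 1 = 22.
§7 applies (level before this adjustment is 22 < 23, so +1): 22 + 1 = 23.
Final offense level: 23.
Criminal history: 14 prior points → Category D (14-16).
Level 23 falls in the 23 band.
Grid: Level 23 × Category D = 96-140 weeks.

96-140 weeks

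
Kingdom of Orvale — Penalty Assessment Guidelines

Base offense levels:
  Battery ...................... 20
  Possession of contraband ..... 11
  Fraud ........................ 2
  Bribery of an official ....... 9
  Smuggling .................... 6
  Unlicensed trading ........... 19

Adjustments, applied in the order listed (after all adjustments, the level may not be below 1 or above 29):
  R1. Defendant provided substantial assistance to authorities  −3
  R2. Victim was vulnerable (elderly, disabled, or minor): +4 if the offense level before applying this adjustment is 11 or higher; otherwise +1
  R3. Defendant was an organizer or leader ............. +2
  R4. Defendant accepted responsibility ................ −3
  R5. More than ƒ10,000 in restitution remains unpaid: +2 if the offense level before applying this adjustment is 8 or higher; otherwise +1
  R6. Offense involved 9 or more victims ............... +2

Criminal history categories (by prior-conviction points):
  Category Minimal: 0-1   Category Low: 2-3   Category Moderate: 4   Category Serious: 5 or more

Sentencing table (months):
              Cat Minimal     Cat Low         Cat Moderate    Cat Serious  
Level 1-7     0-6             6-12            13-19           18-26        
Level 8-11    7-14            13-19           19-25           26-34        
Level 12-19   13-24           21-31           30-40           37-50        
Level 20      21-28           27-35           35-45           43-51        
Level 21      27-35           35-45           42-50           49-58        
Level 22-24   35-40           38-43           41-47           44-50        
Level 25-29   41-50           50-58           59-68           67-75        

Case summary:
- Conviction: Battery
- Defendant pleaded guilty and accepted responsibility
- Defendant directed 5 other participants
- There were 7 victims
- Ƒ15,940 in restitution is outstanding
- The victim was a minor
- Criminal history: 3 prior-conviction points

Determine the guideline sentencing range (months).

50-58 months

Base offense level for battery: 20.
R2 applies (level before this adjustment is 20 ≥ 11, so +4): 20 + 4 = 24.
R3 applies: 24 + 2 = 26.
R4 applies: 26 − 3 = 23.
R5 applies (level before this adjustment is 23 ≥ 8, so +2): 23 + 2 = 25.
Final offense level: 25.
Criminal history: 3 prior points → Category Low (2-3).
Level 25 falls in the 25-29 band.
Grid: Level 25-29 × Category Low = 50-58 months.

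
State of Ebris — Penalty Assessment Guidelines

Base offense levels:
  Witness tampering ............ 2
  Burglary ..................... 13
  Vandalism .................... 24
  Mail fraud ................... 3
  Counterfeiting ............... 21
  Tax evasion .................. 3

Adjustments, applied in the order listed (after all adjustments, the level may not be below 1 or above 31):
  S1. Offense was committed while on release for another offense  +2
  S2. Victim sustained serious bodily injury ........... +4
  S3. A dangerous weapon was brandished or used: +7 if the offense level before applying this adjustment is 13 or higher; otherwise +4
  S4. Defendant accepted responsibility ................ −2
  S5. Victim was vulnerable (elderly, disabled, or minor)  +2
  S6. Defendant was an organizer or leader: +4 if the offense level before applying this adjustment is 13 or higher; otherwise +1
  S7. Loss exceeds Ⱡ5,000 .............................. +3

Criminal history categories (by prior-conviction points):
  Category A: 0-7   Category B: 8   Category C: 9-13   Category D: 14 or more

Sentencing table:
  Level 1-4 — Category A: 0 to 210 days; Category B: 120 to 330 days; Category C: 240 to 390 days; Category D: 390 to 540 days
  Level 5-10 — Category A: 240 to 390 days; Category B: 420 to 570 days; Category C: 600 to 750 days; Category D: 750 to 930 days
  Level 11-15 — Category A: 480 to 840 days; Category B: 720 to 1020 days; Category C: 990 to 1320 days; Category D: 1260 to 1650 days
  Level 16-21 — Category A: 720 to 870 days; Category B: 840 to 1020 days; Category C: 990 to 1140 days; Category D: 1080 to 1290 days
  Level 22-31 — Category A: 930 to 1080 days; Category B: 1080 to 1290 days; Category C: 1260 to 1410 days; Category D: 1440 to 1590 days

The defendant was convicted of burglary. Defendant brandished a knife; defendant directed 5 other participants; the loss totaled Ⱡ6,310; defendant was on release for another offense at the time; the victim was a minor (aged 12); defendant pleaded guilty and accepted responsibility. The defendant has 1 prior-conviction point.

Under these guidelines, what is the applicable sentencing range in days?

930-1080 days

Base offense level for burglary: 13.
S1 applies: 13 + 2 = 15.
S3 applies (level before this adjustment is 15 ≥ 13, so +7): 15 + 7 = 22.
S4 applies: 22 − 2 = 20.
S5 applies: 20 + 2 = 22.
S6 applies (level before this adjustment is 22 ≥ 13, so +4): 22 + 4 = 26.
S7 applies: 26 + 3 = 29.
Final offense level: 29.
Criminal history: 1 prior point → Category A (0-7).
Level 29 falls in the 22-31 band.
Grid: Level 22-31 × Category A = 930-1080 days.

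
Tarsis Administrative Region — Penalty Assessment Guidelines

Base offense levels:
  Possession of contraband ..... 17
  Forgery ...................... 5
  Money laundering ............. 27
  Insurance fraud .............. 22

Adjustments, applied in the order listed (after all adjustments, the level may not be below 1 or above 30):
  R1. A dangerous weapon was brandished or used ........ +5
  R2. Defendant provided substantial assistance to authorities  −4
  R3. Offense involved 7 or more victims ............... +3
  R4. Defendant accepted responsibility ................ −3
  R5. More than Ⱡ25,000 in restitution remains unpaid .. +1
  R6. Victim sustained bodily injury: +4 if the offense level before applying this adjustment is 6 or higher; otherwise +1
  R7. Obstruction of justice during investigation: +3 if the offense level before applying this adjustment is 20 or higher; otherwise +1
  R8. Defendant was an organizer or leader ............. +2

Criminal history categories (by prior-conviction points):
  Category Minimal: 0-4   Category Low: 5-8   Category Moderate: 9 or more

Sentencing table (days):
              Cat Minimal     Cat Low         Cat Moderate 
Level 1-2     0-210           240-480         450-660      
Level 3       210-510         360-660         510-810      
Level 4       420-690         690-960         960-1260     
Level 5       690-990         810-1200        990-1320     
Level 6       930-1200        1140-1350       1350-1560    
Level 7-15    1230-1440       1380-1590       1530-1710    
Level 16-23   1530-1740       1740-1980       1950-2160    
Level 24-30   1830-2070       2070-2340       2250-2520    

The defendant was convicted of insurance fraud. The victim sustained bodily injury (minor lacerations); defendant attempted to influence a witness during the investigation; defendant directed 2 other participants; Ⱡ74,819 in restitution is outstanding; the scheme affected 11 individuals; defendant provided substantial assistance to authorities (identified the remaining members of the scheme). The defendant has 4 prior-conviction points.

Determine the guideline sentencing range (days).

Base offense level for insurance fraud: 22.
R2 applies: 22 − 4 = 18.
R3 applies: 18 + 3 = 21.
R5 applies: 21 + 1 = 22.
R6 applies (level before this adjustment is 22 ≥ 6, so +4): 22 + 4 = 26.
R7 applies (level before this adjustment is 26 ≥ 20, so +3): 26 + 3 = 29.
R8 applies: 29 + 2 = 31.
Level 31 exceeds the maximum of 30; capped at 30.
Final offense level: 30.
Criminal history: 4 prior points → Category Minimal (0-4).
Level 30 falls in the 24-30 band.
Grid: Level 24-30 × Category Minimal = 1830-2070 days.

1830-2070 days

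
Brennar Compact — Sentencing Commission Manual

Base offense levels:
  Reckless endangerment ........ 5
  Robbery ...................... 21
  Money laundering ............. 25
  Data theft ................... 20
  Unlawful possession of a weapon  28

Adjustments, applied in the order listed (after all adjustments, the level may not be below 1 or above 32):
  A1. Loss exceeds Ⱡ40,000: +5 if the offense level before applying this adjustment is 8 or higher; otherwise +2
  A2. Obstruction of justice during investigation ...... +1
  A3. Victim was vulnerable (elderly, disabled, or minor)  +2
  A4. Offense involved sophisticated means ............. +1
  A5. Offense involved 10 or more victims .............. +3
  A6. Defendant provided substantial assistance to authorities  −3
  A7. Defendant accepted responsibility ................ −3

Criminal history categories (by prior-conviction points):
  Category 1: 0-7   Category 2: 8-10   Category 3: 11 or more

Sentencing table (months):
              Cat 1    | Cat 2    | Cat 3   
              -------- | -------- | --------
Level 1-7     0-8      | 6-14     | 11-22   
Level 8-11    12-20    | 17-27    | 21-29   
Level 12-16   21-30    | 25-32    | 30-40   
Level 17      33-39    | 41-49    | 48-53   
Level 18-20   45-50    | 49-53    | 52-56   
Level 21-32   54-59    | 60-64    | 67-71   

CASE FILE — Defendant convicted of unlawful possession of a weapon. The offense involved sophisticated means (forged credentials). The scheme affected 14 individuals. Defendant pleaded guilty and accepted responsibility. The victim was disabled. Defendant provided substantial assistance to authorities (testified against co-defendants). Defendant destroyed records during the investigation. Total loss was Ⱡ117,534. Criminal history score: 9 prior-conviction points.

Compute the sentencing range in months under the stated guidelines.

60-64 months

Base offense level for unlawful possession of a weapon: 28.
A1 applies (level before this adjustment is 28 ≥ 8, so +5): 28 + 5 = 33.
A2 applies: 33 + 1 = 34.
A3 applies: 34 + 2 = 36.
A4 applies: 36 + 1 = 37.
A5 applies: 37 + 3 = 40.
A6 applies: 40 − 3 = 37.
A7 applies: 37 − 3 = 34.
Level 34 exceeds the maximum of 32; capped at 32.
Final offense level: 32.
Criminal history: 9 prior points → Category 2 (8-10).
Level 32 falls in the 21-32 band.
Grid: Level 21-32 × Category 2 = 60-64 months.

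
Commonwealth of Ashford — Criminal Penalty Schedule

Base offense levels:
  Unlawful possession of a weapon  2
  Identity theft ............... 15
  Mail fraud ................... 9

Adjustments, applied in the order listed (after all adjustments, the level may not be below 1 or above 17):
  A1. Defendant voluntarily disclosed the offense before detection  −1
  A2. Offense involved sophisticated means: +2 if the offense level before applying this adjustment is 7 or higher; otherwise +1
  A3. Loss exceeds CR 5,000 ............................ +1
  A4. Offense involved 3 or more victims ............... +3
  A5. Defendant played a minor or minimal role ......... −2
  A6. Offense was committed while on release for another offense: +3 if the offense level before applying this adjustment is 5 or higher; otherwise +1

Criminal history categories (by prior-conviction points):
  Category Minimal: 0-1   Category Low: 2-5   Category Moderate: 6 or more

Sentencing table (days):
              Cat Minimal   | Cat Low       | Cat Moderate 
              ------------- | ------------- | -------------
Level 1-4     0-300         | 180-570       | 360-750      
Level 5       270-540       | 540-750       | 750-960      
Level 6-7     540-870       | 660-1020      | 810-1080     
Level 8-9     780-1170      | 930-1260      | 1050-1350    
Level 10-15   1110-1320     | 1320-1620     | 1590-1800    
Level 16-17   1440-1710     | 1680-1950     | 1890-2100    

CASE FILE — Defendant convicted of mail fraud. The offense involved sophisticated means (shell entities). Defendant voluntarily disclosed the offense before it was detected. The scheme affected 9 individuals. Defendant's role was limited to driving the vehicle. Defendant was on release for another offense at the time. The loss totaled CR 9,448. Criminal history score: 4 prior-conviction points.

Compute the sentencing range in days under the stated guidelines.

1320-1620 days

Base offense level for mail fraud: 9.
A1 applies: 9 − 1 = 8.
A2 applies (level before this adjustment is 8 ≥ 7, so +2): 8 + 2 = 10.
A3 applies: 10 + 1 = 11.
A4 applies: 11 + 3 = 14.
A5 applies: 14 − 2 = 12.
A6 applies (level before this adjustment is 12 ≥ 5, so +3): 12 + 3 = 15.
Final offense level: 15.
Criminal history: 4 prior points → Category Low (2-5).
Level 15 falls in the 10-15 band.
Grid: Level 10-15 × Category Low = 1320-1620 days.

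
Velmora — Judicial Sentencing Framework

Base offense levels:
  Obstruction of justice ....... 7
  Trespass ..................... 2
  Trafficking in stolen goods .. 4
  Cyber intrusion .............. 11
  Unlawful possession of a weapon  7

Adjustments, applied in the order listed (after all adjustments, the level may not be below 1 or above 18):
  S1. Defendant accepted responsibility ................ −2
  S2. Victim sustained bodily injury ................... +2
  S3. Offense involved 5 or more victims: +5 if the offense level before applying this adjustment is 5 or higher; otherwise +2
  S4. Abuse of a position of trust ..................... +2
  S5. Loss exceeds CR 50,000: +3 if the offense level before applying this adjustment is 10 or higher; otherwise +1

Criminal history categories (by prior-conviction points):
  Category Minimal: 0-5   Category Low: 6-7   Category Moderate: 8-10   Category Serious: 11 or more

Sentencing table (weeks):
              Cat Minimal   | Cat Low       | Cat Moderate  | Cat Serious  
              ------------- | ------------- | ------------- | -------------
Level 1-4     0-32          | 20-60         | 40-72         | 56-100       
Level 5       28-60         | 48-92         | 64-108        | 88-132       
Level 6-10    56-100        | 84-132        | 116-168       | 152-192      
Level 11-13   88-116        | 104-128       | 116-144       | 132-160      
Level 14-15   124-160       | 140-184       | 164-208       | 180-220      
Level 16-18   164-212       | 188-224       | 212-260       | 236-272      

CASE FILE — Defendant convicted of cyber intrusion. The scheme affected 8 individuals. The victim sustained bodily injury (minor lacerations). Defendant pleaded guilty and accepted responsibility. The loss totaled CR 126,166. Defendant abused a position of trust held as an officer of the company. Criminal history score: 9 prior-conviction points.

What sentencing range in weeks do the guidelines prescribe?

Base offense level for cyber intrusion: 11.
S1 applies: 11 − 2 = 9.
S2 applies: 9 + 2 = 11.
S3 applies (level before this adjustment is 11 ≥ 5, so +5): 11 + 5 = 16.
S4 applies: 16 + 2 = 18.
S5 applies (level before this adjustment is 18 ≥ 10, so +3): 18 + 3 = 21.
Level 21 exceeds the maximum of 18; capped at 18.
Final offense level: 18.
Criminal history: 9 prior points → Category Moderate (8-10).
Level 18 falls in the 16-18 band.
Grid: Level 16-18 × Category Moderate = 212-260 weeks.

212-260 weeks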